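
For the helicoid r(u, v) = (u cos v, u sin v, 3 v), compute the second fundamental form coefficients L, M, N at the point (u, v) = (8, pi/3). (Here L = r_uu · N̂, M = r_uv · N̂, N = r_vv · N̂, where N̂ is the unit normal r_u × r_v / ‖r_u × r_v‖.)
L = 0;  M = -3*sqrt(73)/73;  N = 0

Compute the unit normal N̂(u, v) = (3*sin(v)/sqrt(u^2 + 9), -3*cos(v)/sqrt(u^2 + 9), u/sqrt(u^2 + 9)), and the second partials r_uu, r_uv, r_vv. Take dot products:
  L(u, v) = r_uu · N̂ = 0,
  M(u, v) = r_uv · N̂ = -3/sqrt(u^2 + 9),
  N(u, v) = r_vv · N̂ = 0.
Evaluating at (u, v) = (8, pi/3):
  L = 0, M = -3*sqrt(73)/73, N = 0.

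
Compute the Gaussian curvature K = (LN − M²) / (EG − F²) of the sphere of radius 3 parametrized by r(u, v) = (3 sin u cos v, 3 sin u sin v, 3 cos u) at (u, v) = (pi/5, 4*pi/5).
K = 1/9

Coefficients of the first fundamental form: E = 9, F = 0, G = 9*sin(u)^2.
Coefficients of the second fundamental form: L = -3*sin(u)/Abs(sin(u)), M = 0, N = -3*sin(u)^3/Abs(sin(u)).
Assemble K = (LN − M²)/(EG − F²) = 1/9. At (u, v) = (pi/5, 4*pi/5): K = 1/9.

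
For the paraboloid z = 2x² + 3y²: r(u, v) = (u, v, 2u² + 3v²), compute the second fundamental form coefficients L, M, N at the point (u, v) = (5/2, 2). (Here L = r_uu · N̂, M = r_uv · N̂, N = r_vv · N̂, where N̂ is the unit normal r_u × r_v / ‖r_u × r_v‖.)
L = 4*sqrt(5)/35;  M = 0;  N = 6*sqrt(5)/35

Compute the unit normal N̂(u, v) = (-4*u/sqrt(16*u^2 + 36*v^2 + 1), -6*v/sqrt(16*u^2 + 36*v^2 + 1), 1/sqrt(16*u^2 + 36*v^2 + 1)), and the second partials r_uu, r_uv, r_vv. Take dot products:
  L(u, v) = r_uu · N̂ = 4/sqrt(16*u^2 + 36*v^2 + 1),
  M(u, v) = r_uv · N̂ = 0,
  N(u, v) = r_vv · N̂ = 6/sqrt(16*u^2 + 36*v^2 + 1).
Evaluating at (u, v) = (5/2, 2):
  L = 4*sqrt(5)/35, M = 0, N = 6*sqrt(5)/35.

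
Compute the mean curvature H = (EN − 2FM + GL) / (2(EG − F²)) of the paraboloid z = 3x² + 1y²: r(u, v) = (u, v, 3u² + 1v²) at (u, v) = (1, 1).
H = 52*sqrt(41)/1681

With E = 36*u^2 + 1, F = 12*u*v, G = 4*v^2 + 1, L = 6/sqrt(36*u^2 + 4*v^2 + 1), M = 0, N = 2/sqrt(36*u^2 + 4*v^2 + 1), assemble
  H = (EN − 2FM + GL) / (2(EG − F²)) = 4*(9*u^2 + 3*v^2 + 1)/(36*u^2 + 4*v^2 + 1)^(3/2).
At (u, v) = (1, 1): H = 52*sqrt(41)/1681.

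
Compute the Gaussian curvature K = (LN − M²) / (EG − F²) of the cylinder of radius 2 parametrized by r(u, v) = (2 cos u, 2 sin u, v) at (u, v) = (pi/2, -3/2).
K = 0

Coefficients of the first fundamental form: E = 4, F = 0, G = 1.
Coefficients of the second fundamental form: L = -2, M = 0, N = 0.
Assemble K = (LN − M²)/(EG − F²) = 0. At (u, v) = (pi/2, -3/2): K = 0.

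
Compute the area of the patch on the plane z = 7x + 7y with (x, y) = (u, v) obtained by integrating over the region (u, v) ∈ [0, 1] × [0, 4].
Area = 12*sqrt(11)

Area = ∫∫ √(EG − F²) du dv with √(EG − F²) = 3*sqrt(11). Integrating over [0, 1] × [0, 4] gives 12*sqrt(11).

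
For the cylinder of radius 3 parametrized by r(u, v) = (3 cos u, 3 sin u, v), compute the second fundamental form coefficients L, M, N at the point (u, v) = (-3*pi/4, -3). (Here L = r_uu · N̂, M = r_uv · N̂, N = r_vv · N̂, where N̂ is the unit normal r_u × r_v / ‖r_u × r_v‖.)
L = -3;  M = 0;  N = 0

Compute the unit normal N̂(u, v) = (cos(u), sin(u), 0), and the second partials r_uu, r_uv, r_vv. Take dot products:
  L(u, v) = r_uu · N̂ = -3,
  M(u, v) = r_uv · N̂ = 0,
  N(u, v) = r_vv · N̂ = 0.
Evaluating at (u, v) = (-3*pi/4, -3):
  L = -3, M = 0, N = 0.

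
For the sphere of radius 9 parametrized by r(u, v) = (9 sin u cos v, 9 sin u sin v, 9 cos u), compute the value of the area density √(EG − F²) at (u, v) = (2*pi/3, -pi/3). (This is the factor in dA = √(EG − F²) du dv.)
√(EG − F²)|_{(2*pi/3, -pi/3)} = 81*sqrt(3)/2

E = 81, F = 0, G = 81*sin(u)^2, so EG − F² = 6561*sin(u)^2. Taking the positive square root: √(EG − F²) = 81*Abs(sin(u)). At (u, v) = (2*pi/3, -pi/3): 81*sqrt(3)/2.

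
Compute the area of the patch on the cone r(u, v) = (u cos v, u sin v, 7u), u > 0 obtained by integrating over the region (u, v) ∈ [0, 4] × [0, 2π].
Area = 80*sqrt(2)*pi

Area = ∫∫ √(EG − F²) du dv with √(EG − F²) = 5*sqrt(2)*Abs(u). Integrating over [0, 4] × [0, 2π] gives 80*sqrt(2)*pi.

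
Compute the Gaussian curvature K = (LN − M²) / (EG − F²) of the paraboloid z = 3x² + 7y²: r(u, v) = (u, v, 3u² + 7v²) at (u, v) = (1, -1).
K = 84/54289

Coefficients of the first fundamental form: E = 36*u^2 + 1, F = 84*u*v, G = 196*v^2 + 1.
Coefficients of the second fundamental form: L = 6/sqrt(36*u^2 + 196*v^2 + 1), M = 0, N = 14/sqrt(36*u^2 + 196*v^2 + 1).
Assemble K = (LN − M²)/(EG − F²) = 84/(1296*u^4 + 14112*u^2*v^2 + 72*u^2 + 38416*v^4 + 392*v^2 + 1). At (u, v) = (1, -1): K = 84/54289.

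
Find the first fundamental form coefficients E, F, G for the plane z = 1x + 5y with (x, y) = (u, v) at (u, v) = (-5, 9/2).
E = 2;  F = 5;  G = 26

Partials: r_u = (1, 0, 1), r_v = (0, 1, 5). As functions of (u, v):
  E = r_u · r_u = 2,
  F = r_u · r_v = 5,
  G = r_v · r_v = 26.
Evaluating at (u, v) = (-5, 9/2): E = 2, F = 5, G = 26.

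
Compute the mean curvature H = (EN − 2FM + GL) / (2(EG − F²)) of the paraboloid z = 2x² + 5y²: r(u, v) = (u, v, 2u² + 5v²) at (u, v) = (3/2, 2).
H = 987*sqrt(437)/190969

With E = 16*u^2 + 1, F = 40*u*v, G = 100*v^2 + 1, L = 4/sqrt(16*u^2 + 100*v^2 + 1), M = 0, N = 10/sqrt(16*u^2 + 100*v^2 + 1), assemble
  H = (EN − 2FM + GL) / (2(EG − F²)) = (80*u^2 + 200*v^2 + 7)/(16*u^2 + 100*v^2 + 1)^(3/2).
At (u, v) = (3/2, 2): H = 987*sqrt(437)/190969.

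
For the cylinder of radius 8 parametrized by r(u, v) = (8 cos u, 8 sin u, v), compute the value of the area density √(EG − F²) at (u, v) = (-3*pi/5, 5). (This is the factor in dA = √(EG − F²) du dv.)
√(EG − F²)|_{(-3*pi/5, 5)} = 8

E = 64, F = 0, G = 1, so EG − F² = 64. Taking the positive square root: √(EG − F²) = 8. At (u, v) = (-3*pi/5, 5): 8.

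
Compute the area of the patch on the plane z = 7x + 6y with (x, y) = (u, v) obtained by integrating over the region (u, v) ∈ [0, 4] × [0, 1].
Area = 4*sqrt(86)

Area = ∫∫ √(EG − F²) du dv with √(EG − F²) = sqrt(86). Integrating over [0, 4] × [0, 1] gives 4*sqrt(86).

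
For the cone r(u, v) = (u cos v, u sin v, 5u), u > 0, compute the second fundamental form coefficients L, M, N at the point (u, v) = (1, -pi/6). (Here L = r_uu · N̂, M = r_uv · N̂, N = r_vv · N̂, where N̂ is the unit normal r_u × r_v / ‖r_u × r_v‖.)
L = 0;  M = 0;  N = 5*sqrt(26)/26

Compute the unit normal N̂(u, v) = (-5*sqrt(26)*u*cos(v)/(26*Abs(u)), -5*sqrt(26)*u*sin(v)/(26*Abs(u)), sqrt(26)*u/(26*Abs(u))), and the second partials r_uu, r_uv, r_vv. Take dot products:
  L(u, v) = r_uu · N̂ = 0,
  M(u, v) = r_uv · N̂ = 0,
  N(u, v) = r_vv · N̂ = 5*sqrt(26)*u^2/(26*Abs(u)).
Evaluating at (u, v) = (1, -pi/6):
  L = 0, M = 0, N = 5*sqrt(26)/26.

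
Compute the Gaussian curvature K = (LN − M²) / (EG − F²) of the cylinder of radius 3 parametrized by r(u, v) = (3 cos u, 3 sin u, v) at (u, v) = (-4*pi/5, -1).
K = 0

Coefficients of the first fundamental form: E = 9, F = 0, G = 1.
Coefficients of the second fundamental form: L = -3, M = 0, N = 0.
Assemble K = (LN − M²)/(EG − F²) = 0. At (u, v) = (-4*pi/5, -1): K = 0.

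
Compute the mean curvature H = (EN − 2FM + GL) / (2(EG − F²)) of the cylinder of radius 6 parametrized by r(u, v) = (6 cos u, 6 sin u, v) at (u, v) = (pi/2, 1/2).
H = -1/12

With E = 36, F = 0, G = 1, L = -6, M = 0, N = 0, assemble
  H = (EN − 2FM + GL) / (2(EG − F²)) = -1/12.
At (u, v) = (pi/2, 1/2): H = -1/12.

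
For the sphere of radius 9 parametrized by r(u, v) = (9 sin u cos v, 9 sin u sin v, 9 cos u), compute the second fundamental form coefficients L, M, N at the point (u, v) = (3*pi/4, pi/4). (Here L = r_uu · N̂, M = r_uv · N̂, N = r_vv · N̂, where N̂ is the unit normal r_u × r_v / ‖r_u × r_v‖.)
L = -9;  M = 0;  N = -9/2

Compute the unit normal N̂(u, v) = (sin(u)^2*cos(v)/Abs(sin(u)), sin(u)^2*sin(v)/Abs(sin(u)), sin(2*u)/(2*Abs(sin(u)))), and the second partials r_uu, r_uv, r_vv. Take dot products:
  L(u, v) = r_uu · N̂ = -9*sin(u)/Abs(sin(u)),
  M(u, v) = r_uv · N̂ = 0,
  N(u, v) = r_vv · N̂ = -9*sin(u)^3/Abs(sin(u)).
Evaluating at (u, v) = (3*pi/4, pi/4):
  L = -9, M = 0, N = -9/2.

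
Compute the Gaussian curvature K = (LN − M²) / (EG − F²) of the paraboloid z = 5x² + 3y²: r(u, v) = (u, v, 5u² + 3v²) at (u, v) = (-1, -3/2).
K = 15/8281

Coefficients of the first fundamental form: E = 100*u^2 + 1, F = 60*u*v, G = 36*v^2 + 1.
Coefficients of the second fundamental form: L = 10/sqrt(100*u^2 + 36*v^2 + 1), M = 0, N = 6/sqrt(100*u^2 + 36*v^2 + 1).
Assemble K = (LN − M²)/(EG − F²) = 60/(10000*u^4 + 7200*u^2*v^2 + 200*u^2 + 1296*v^4 + 72*v^2 + 1). At (u, v) = (-1, -3/2): K = 15/8281.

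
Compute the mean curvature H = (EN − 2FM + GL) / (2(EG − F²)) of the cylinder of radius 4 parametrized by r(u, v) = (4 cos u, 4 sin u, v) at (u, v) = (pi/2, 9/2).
H = -1/8

With E = 16, F = 0, G = 1, L = -4, M = 0, N = 0, assemble
  H = (EN − 2FM + GL) / (2(EG − F²)) = -1/8.
At (u, v) = (pi/2, 9/2): H = -1/8.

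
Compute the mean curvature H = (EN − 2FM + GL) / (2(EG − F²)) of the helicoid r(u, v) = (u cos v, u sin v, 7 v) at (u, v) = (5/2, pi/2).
H = 0

With E = 1, F = 0, G = u^2 + 49, L = 0, M = -7/sqrt(u^2 + 49), N = 0, assemble
  H = (EN − 2FM + GL) / (2(EG − F²)) = 0.
At (u, v) = (5/2, pi/2): H = 0.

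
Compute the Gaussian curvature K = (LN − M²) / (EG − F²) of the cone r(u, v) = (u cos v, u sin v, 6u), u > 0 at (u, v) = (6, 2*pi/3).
K = 0

Coefficients of the first fundamental form: E = 37, F = 0, G = u^2.
Coefficients of the second fundamental form: L = 0, M = 0, N = 6*sqrt(37)*u^2/(37*Abs(u)).
Assemble K = (LN − M²)/(EG − F²) = 0. At (u, v) = (6, 2*pi/3): K = 0.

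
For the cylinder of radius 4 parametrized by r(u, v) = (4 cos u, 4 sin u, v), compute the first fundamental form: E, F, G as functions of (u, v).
E = 16;  F = 0;  G = 1

Compute partials: r_u = (-4*sin(u), 4*cos(u), 0), r_v = (0, 0, 1). Then
  E = r_u · r_u = 16,
  F = r_u · r_v = 0,
  G = r_v · r_v = 1.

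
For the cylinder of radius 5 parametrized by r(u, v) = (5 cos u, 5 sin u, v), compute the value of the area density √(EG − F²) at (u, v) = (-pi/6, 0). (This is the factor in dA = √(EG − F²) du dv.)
√(EG − F²)|_{(-pi/6, 0)} = 5

E = 25, F = 0, G = 1, so EG − F² = 25. Taking the positive square root: √(EG − F²) = 5. At (u, v) = (-pi/6, 0): 5.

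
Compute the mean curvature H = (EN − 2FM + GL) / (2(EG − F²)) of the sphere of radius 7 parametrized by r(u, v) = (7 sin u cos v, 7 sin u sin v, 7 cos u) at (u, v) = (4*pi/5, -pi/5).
H = -1/7

With E = 49, F = 0, G = 49*sin(u)^2, L = -7*sin(u)/Abs(sin(u)), M = 0, N = -7*sin(u)^3/Abs(sin(u)), assemble
  H = (EN − 2FM + GL) / (2(EG − F²)) = -sin(u)/(7*Abs(sin(u))).
At (u, v) = (4*pi/5, -pi/5): H = -1/7.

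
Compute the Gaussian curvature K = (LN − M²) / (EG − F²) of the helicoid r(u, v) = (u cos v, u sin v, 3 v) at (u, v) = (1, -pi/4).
K = -9/100

Coefficients of the first fundamental form: E = 1, F = 0, G = u^2 + 9.
Coefficients of the second fundamental form: L = 0, M = -3/sqrt(u^2 + 9), N = 0.
Assemble K = (LN − M²)/(EG − F²) = -9/(u^2 + 9)^2. At (u, v) = (1, -pi/4): K = -9/100.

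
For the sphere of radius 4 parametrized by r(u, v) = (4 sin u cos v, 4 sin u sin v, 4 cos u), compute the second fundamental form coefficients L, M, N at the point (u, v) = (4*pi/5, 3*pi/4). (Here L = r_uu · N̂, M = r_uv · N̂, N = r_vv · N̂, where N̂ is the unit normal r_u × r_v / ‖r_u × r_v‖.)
L = -4;  M = 0;  N = -5/2 + sqrt(5)/2

Compute the unit normal N̂(u, v) = (sin(u)^2*cos(v)/Abs(sin(u)), sin(u)^2*sin(v)/Abs(sin(u)), sin(2*u)/(2*Abs(sin(u)))), and the second partials r_uu, r_uv, r_vv. Take dot products:
  L(u, v) = r_uu · N̂ = -4*sin(u)/Abs(sin(u)),
  M(u, v) = r_uv · N̂ = 0,
  N(u, v) = r_vv · N̂ = -4*sin(u)^3/Abs(sin(u)).
Evaluating at (u, v) = (4*pi/5, 3*pi/4):
  L = -4, M = 0, N = -5/2 + sqrt(5)/2.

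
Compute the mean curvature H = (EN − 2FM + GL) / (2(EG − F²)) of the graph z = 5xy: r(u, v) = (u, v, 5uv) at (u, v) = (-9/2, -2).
H = -9000*sqrt(2429)/5900041

With E = 25*v^2 + 1, F = 25*u*v, G = 25*u^2 + 1, L = 0, M = 5/sqrt(25*u^2 + 25*v^2 + 1), N = 0, assemble
  H = (EN − 2FM + GL) / (2(EG − F²)) = -125*u*v/(25*u^2 + 25*v^2 + 1)^(3/2).
At (u, v) = (-9/2, -2): H = -9000*sqrt(2429)/5900041.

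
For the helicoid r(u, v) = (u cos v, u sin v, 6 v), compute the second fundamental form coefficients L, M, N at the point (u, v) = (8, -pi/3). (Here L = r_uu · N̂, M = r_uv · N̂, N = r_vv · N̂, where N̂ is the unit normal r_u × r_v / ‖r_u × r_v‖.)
L = 0;  M = -3/5;  N = 0

Compute the unit normal N̂(u, v) = (6*sin(v)/sqrt(u^2 + 36), -6*cos(v)/sqrt(u^2 + 36), u/sqrt(u^2 + 36)), and the second partials r_uu, r_uv, r_vv. Take dot products:
  L(u, v) = r_uu · N̂ = 0,
  M(u, v) = r_uv · N̂ = -6/sqrt(u^2 + 36),
  N(u, v) = r_vv · N̂ = 0.
Evaluating at (u, v) = (8, -pi/3):
  L = 0, M = -3/5, N = 0.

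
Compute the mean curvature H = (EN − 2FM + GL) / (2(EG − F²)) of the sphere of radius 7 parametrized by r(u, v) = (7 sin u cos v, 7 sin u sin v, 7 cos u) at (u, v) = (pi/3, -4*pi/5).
H = -1/7

With E = 49, F = 0, G = 49*sin(u)^2, L = -7*sin(u)/Abs(sin(u)), M = 0, N = -7*sin(u)^3/Abs(sin(u)), assemble
  H = (EN − 2FM + GL) / (2(EG − F²)) = -sin(u)/(7*Abs(sin(u))).
At (u, v) = (pi/3, -4*pi/5): H = -1/7.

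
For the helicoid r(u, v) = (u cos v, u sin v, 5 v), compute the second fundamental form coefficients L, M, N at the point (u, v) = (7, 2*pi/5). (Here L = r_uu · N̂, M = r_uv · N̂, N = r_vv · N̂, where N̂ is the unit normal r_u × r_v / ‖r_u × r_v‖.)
L = 0;  M = -5*sqrt(74)/74;  N = 0

Compute the unit normal N̂(u, v) = (5*sin(v)/sqrt(u^2 + 25), -5*cos(v)/sqrt(u^2 + 25), u/sqrt(u^2 + 25)), and the second partials r_uu, r_uv, r_vv. Take dot products:
  L(u, v) = r_uu · N̂ = 0,
  M(u, v) = r_uv · N̂ = -5/sqrt(u^2 + 25),
  N(u, v) = r_vv · N̂ = 0.
Evaluating at (u, v) = (7, 2*pi/5):
  L = 0, M = -5*sqrt(74)/74, N = 0.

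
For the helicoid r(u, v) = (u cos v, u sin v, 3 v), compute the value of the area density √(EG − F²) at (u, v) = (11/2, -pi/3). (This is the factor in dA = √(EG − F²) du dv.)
√(EG − F²)|_{(11/2, -pi/3)} = sqrt(157)/2

E = 1, F = 0, G = u^2 + 9, so EG − F² = u^2 + 9. Taking the positive square root: √(EG − F²) = sqrt(u^2 + 9). At (u, v) = (11/2, -pi/3): sqrt(157)/2.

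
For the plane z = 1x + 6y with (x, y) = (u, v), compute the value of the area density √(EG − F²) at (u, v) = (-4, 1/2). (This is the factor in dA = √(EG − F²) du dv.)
√(EG − F²)|_{(-4, 1/2)} = sqrt(38)

E = 2, F = 6, G = 37, so EG − F² = 38. Taking the positive square root: √(EG − F²) = sqrt(38). At (u, v) = (-4, 1/2): sqrt(38).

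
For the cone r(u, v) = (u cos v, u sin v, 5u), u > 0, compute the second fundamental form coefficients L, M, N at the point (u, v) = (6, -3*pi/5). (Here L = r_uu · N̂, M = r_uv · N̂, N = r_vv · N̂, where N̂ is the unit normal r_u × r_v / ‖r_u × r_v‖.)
L = 0;  M = 0;  N = 15*sqrt(26)/13

Compute the unit normal N̂(u, v) = (-5*sqrt(26)*u*cos(v)/(26*Abs(u)), -5*sqrt(26)*u*sin(v)/(26*Abs(u)), sqrt(26)*u/(26*Abs(u))), and the second partials r_uu, r_uv, r_vv. Take dot products:
  L(u, v) = r_uu · N̂ = 0,
  M(u, v) = r_uv · N̂ = 0,
  N(u, v) = r_vv · N̂ = 5*sqrt(26)*u^2/(26*Abs(u)).
Evaluating at (u, v) = (6, -3*pi/5):
  L = 0, M = 0, N = 15*sqrt(26)/13.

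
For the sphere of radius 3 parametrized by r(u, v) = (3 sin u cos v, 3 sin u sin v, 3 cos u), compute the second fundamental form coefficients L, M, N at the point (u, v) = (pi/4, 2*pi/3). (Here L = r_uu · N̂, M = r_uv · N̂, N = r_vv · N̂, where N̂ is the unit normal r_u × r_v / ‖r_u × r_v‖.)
L = -3;  M = 0;  N = -3/2

Compute the unit normal N̂(u, v) = (sin(u)^2*cos(v)/Abs(sin(u)), sin(u)^2*sin(v)/Abs(sin(u)), sin(2*u)/(2*Abs(sin(u)))), and the second partials r_uu, r_uv, r_vv. Take dot products:
  L(u, v) = r_uu · N̂ = -3*sin(u)/Abs(sin(u)),
  M(u, v) = r_uv · N̂ = 0,
  N(u, v) = r_vv · N̂ = -3*sin(u)^3/Abs(sin(u)).
Evaluating at (u, v) = (pi/4, 2*pi/3):
  L = -3, M = 0, N = -3/2.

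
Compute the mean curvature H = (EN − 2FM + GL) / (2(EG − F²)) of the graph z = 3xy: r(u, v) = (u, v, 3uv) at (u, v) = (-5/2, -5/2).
H = -675*sqrt(454)/103058

With E = 9*v^2 + 1, F = 9*u*v, G = 9*u^2 + 1, L = 0, M = 3/sqrt(9*u^2 + 9*v^2 + 1), N = 0, assemble
  H = (EN − 2FM + GL) / (2(EG − F²)) = -27*u*v/(9*u^2 + 9*v^2 + 1)^(3/2).
At (u, v) = (-5/2, -5/2): H = -675*sqrt(454)/103058.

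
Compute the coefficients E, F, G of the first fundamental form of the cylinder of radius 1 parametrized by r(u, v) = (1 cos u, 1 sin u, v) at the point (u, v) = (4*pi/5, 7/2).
E = 1;  F = 0;  G = 1

Partials: r_u = (-sin(u), cos(u), 0), r_v = (0, 0, 1). As functions of (u, v):
  E = r_u · r_u = 1,
  F = r_u · r_v = 0,
  G = r_v · r_v = 1.
Evaluating at (u, v) = (4*pi/5, 7/2): E = 1, F = 0, G = 1.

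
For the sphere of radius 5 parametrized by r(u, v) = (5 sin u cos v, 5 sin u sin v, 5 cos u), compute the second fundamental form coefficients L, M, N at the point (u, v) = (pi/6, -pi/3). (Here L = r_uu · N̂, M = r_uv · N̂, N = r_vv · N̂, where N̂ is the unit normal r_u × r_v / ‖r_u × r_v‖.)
L = -5;  M = 0;  N = -5/4

Compute the unit normal N̂(u, v) = (sin(u)^2*cos(v)/Abs(sin(u)), sin(u)^2*sin(v)/Abs(sin(u)), sin(2*u)/(2*Abs(sin(u)))), and the second partials r_uu, r_uv, r_vv. Take dot products:
  L(u, v) = r_uu · N̂ = -5*sin(u)/Abs(sin(u)),
  M(u, v) = r_uv · N̂ = 0,
  N(u, v) = r_vv · N̂ = -5*sin(u)^3/Abs(sin(u)).
Evaluating at (u, v) = (pi/6, -pi/3):
  L = -5, M = 0, N = -5/4.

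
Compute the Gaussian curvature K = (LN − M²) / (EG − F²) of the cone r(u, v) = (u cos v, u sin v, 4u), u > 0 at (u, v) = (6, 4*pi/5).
K = 0

Coefficients of the first fundamental form: E = 17, F = 0, G = u^2.
Coefficients of the second fundamental form: L = 0, M = 0, N = 4*sqrt(17)*u^2/(17*Abs(u)).
Assemble K = (LN − M²)/(EG − F²) = 0. At (u, v) = (6, 4*pi/5): K = 0.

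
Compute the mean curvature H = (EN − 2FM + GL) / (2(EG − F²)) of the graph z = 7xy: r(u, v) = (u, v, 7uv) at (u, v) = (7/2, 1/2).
H = -2401*sqrt(2454)/3011058

With E = 49*v^2 + 1, F = 49*u*v, G = 49*u^2 + 1, L = 0, M = 7/sqrt(49*u^2 + 49*v^2 + 1), N = 0, assemble
  H = (EN − 2FM + GL) / (2(EG − F²)) = -343*u*v/(49*u^2 + 49*v^2 + 1)^(3/2).
At (u, v) = (7/2, 1/2): H = -2401*sqrt(2454)/3011058.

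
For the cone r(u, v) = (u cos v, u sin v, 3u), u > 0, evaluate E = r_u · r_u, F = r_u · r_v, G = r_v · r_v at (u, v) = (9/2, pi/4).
E = 10;  F = 0;  G = 81/4

Partials: r_u = (cos(v), sin(v), 3), r_v = (-u*sin(v), u*cos(v), 0). As functions of (u, v):
  E = r_u · r_u = 10,
  F = r_u · r_v = 0,
  G = r_v · r_v = u^2.
Evaluating at (u, v) = (9/2, pi/4): E = 10, F = 0, G = 81/4.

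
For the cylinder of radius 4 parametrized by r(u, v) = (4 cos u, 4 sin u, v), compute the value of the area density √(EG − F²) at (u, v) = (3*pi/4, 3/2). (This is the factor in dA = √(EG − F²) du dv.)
√(EG − F²)|_{(3*pi/4, 3/2)} = 4

E = 16, F = 0, G = 1, so EG − F² = 16. Taking the positive square root: √(EG − F²) = 4. At (u, v) = (3*pi/4, 3/2): 4.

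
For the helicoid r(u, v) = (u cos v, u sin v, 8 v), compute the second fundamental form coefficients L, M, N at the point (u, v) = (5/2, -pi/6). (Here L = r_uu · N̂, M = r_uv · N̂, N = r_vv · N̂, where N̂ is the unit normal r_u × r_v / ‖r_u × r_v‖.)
L = 0;  M = -16*sqrt(281)/281;  N = 0

Compute the unit normal N̂(u, v) = (8*sin(v)/sqrt(u^2 + 64), -8*cos(v)/sqrt(u^2 + 64), u/sqrt(u^2 + 64)), and the second partials r_uu, r_uv, r_vv. Take dot products:
  L(u, v) = r_uu · N̂ = 0,
  M(u, v) = r_uv · N̂ = -8/sqrt(u^2 + 64),
  N(u, v) = r_vv · N̂ = 0.
Evaluating at (u, v) = (5/2, -pi/6):
  L = 0, M = -16*sqrt(281)/281, N = 0.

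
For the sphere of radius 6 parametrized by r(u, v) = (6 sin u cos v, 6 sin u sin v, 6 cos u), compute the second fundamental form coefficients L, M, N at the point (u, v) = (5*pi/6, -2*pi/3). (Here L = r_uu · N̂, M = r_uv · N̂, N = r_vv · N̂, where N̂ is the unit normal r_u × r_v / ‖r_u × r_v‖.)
L = -6;  M = 0;  N = -3/2

Compute the unit normal N̂(u, v) = (sin(u)^2*cos(v)/Abs(sin(u)), sin(u)^2*sin(v)/Abs(sin(u)), sin(2*u)/(2*Abs(sin(u)))), and the second partials r_uu, r_uv, r_vv. Take dot products:
  L(u, v) = r_uu · N̂ = -6*sin(u)/Abs(sin(u)),
  M(u, v) = r_uv · N̂ = 0,
  N(u, v) = r_vv · N̂ = -6*sin(u)^3/Abs(sin(u)).
Evaluating at (u, v) = (5*pi/6, -2*pi/3):
  L = -6, M = 0, N = -3/2.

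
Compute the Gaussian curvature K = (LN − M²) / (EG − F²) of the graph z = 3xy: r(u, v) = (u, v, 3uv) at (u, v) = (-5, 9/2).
K = -144/2666689

Coefficients of the first fundamental form: E = 9*v^2 + 1, F = 9*u*v, G = 9*u^2 + 1.
Coefficients of the second fundamental form: L = 0, M = 3/sqrt(9*u^2 + 9*v^2 + 1), N = 0.
Assemble K = (LN − M²)/(EG − F²) = -9/(81*u^4 + 162*u^2*v^2 + 18*u^2 + 81*v^4 + 18*v^2 + 1). At (u, v) = (-5, 9/2): K = -144/2666689.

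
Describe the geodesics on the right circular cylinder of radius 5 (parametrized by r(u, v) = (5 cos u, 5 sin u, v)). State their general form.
The cylinder is flat (K = 0) and locally isometric to the plane via the development (u, v) ↦ (5 u, v). Geodesics are the pre-images of straight lines: circles (v constant), vertical lines (u constant), and helices (v = c · u + d) for constants c, d.

A right cylinder has E = 5², F = 0, G = 1, so EG − F² = 5², and L = −5, M = N = 0, giving K = (LN − M²)/(EG − F²) = 0 everywhere. A flat surface is locally isometric to the Euclidean plane via the map (u, v) ↦ (5 u, v). Straight lines in the (x̃, ỹ) plane pull back to: (a) horizontal circles (v = const), (b) vertical generators (u = const), and (c) helices (5 u tan θ = v, i.e. v = c · u + d).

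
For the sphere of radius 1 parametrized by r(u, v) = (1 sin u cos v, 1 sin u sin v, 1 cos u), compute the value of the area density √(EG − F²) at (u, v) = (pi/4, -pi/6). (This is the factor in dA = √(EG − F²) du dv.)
√(EG − F²)|_{(pi/4, -pi/6)} = sqrt(2)/2

E = 1, F = 0, G = sin(u)^2, so EG − F² = sin(u)^2. Taking the positive square root: √(EG − F²) = Abs(sin(u)). At (u, v) = (pi/4, -pi/6): sqrt(2)/2.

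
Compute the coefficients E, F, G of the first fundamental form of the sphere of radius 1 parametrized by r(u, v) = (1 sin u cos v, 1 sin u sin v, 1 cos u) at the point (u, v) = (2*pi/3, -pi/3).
E = 1;  F = 0;  G = 3/4

Partials: r_u = (cos(u)*cos(v), sin(v)*cos(u), -sin(u)), r_v = (-sin(u)*sin(v), sin(u)*cos(v), 0). As functions of (u, v):
  E = r_u · r_u = 1,
  F = r_u · r_v = 0,
  G = r_v · r_v = sin(u)^2.
Evaluating at (u, v) = (2*pi/3, -pi/3): E = 1, F = 0, G = 3/4.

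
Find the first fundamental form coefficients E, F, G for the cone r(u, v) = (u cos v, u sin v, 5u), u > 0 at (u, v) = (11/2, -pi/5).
E = 26;  F = 0;  G = 121/4

Partials: r_u = (cos(v), sin(v), 5), r_v = (-u*sin(v), u*cos(v), 0). As functions of (u, v):
  E = r_u · r_u = 26,
  F = r_u · r_v = 0,
  G = r_v · r_v = u^2.
Evaluating at (u, v) = (11/2, -pi/5): E = 26, F = 0, G = 121/4.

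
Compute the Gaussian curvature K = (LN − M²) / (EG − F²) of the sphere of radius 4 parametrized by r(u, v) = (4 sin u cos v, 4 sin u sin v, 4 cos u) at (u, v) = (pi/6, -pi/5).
K = 1/16

Coefficients of the first fundamental form: E = 16, F = 0, G = 16*sin(u)^2.
Coefficients of the second fundamental form: L = -4*sin(u)/Abs(sin(u)), M = 0, N = -4*sin(u)^3/Abs(sin(u)).
Assemble K = (LN − M²)/(EG − F²) = 1/16. At (u, v) = (pi/6, -pi/5): K = 1/16.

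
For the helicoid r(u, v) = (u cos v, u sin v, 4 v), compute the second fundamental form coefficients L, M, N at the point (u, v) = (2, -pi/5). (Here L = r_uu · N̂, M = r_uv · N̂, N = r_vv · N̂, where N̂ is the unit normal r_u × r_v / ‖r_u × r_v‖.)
L = 0;  M = -2*sqrt(5)/5;  N = 0

Compute the unit normal N̂(u, v) = (4*sin(v)/sqrt(u^2 + 16), -4*cos(v)/sqrt(u^2 + 16), u/sqrt(u^2 + 16)), and the second partials r_uu, r_uv, r_vv. Take dot products:
  L(u, v) = r_uu · N̂ = 0,
  M(u, v) = r_uv · N̂ = -4/sqrt(u^2 + 16),
  N(u, v) = r_vv · N̂ = 0.
Evaluating at (u, v) = (2, -pi/5):
  L = 0, M = -2*sqrt(5)/5, N = 0.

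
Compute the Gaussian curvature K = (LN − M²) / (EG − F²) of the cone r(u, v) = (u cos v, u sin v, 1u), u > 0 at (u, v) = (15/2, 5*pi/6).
K = 0

Coefficients of the first fundamental form: E = 2, F = 0, G = u^2.
Coefficients of the second fundamental form: L = 0, M = 0, N = sqrt(2)*u^2/(2*Abs(u)).
Assemble K = (LN − M²)/(EG − F²) = 0. At (u, v) = (15/2, 5*pi/6): K = 0.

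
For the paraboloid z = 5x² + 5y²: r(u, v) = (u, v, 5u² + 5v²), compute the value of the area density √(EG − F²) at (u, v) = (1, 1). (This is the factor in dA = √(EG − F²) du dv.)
√(EG − F²)|_{(1, 1)} = sqrt(201)

E = 100*u^2 + 1, F = 100*u*v, G = 100*v^2 + 1, so EG − F² = 100*u^2 + 100*v^2 + 1. Taking the positive square root: √(EG − F²) = sqrt(100*u^2 + 100*v^2 + 1). At (u, v) = (1, 1): sqrt(201).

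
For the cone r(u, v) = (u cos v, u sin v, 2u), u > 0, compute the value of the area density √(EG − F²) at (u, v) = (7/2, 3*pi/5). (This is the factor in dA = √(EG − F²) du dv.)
√(EG − F²)|_{(7/2, 3*pi/5)} = 7*sqrt(5)/2

E = 5, F = 0, G = u^2, so EG − F² = 5*u^2. Taking the positive square root: √(EG − F²) = sqrt(5)*Abs(u). At (u, v) = (7/2, 3*pi/5): 7*sqrt(5)/2.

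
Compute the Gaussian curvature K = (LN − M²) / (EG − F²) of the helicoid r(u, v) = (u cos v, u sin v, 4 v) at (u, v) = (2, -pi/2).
K = -1/25

Coefficients of the first fundamental form: E = 1, F = 0, G = u^2 + 16.
Coefficients of the second fundamental form: L = 0, M = -4/sqrt(u^2 + 16), N = 0.
Assemble K = (LN − M²)/(EG − F²) = -16/(u^2 + 16)^2. At (u, v) = (2, -pi/2): K = -1/25.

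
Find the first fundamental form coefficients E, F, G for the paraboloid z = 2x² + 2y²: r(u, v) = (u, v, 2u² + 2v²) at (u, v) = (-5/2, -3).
E = 101;  F = 120;  G = 145

Partials: r_u = (1, 0, 4*u), r_v = (0, 1, 4*v). As functions of (u, v):
  E = r_u · r_u = 16*u^2 + 1,
  F = r_u · r_v = 16*u*v,
  G = r_v · r_v = 16*v^2 + 1.
Evaluating at (u, v) = (-5/2, -3): E = 101, F = 120, G = 145.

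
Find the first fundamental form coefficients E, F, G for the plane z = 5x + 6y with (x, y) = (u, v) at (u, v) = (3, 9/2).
E = 26;  F = 30;  G = 37

Partials: r_u = (1, 0, 5), r_v = (0, 1, 6). As functions of (u, v):
  E = r_u · r_u = 26,
  F = r_u · r_v = 30,
  G = r_v · r_v = 37.
Evaluating at (u, v) = (3, 9/2): E = 26, F = 30, G = 37.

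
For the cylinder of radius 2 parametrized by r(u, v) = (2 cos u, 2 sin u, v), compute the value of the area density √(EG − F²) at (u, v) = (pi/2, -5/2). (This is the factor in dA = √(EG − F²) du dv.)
√(EG − F²)|_{(pi/2, -5/2)} = 2

E = 4, F = 0, G = 1, so EG − F² = 4. Taking the positive square root: √(EG − F²) = 2. At (u, v) = (pi/2, -5/2): 2.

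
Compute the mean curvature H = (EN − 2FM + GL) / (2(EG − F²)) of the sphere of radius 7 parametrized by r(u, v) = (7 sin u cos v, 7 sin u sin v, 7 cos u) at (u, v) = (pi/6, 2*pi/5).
H = -1/7

With E = 49, F = 0, G = 49*sin(u)^2, L = -7*sin(u)/Abs(sin(u)), M = 0, N = -7*sin(u)^3/Abs(sin(u)), assemble
  H = (EN − 2FM + GL) / (2(EG − F²)) = -sin(u)/(7*Abs(sin(u))).
At (u, v) = (pi/6, 2*pi/5): H = -1/7.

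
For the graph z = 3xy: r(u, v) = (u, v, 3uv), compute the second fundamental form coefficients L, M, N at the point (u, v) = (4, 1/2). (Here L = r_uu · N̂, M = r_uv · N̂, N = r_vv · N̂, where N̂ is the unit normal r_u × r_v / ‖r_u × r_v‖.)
L = 0;  M = 6*sqrt(589)/589;  N = 0

Compute the unit normal N̂(u, v) = (-3*v/sqrt(9*u^2 + 9*v^2 + 1), -3*u/sqrt(9*u^2 + 9*v^2 + 1), 1/sqrt(9*u^2 + 9*v^2 + 1)), and the second partials r_uu, r_uv, r_vv. Take dot products:
  L(u, v) = r_uu · N̂ = 0,
  M(u, v) = r_uv · N̂ = 3/sqrt(9*u^2 + 9*v^2 + 1),
  N(u, v) = r_vv · N̂ = 0.
Evaluating at (u, v) = (4, 1/2):
  L = 0, M = 6*sqrt(589)/589, N = 0.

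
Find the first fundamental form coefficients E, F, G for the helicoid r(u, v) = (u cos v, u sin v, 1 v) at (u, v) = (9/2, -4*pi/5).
E = 1;  F = 0;  G = 85/4

Partials: r_u = (cos(v), sin(v), 0), r_v = (-u*sin(v), u*cos(v), 1). As functions of (u, v):
  E = r_u · r_u = 1,
  F = r_u · r_v = 0,
  G = r_v · r_v = u^2 + 1.
Evaluating at (u, v) = (9/2, -4*pi/5): E = 1, F = 0, G = 85/4.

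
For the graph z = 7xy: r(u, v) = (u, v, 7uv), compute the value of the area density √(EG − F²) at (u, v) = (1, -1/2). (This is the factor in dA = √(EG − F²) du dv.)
√(EG − F²)|_{(1, -1/2)} = sqrt(249)/2

E = 49*v^2 + 1, F = 49*u*v, G = 49*u^2 + 1, so EG − F² = 49*u^2 + 49*v^2 + 1. Taking the positive square root: √(EG − F²) = sqrt(49*u^2 + 49*v^2 + 1). At (u, v) = (1, -1/2): sqrt(249)/2.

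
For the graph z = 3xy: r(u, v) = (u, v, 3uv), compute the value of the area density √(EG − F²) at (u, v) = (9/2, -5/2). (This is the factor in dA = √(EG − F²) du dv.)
√(EG − F²)|_{(9/2, -5/2)} = sqrt(958)/2

E = 9*v^2 + 1, F = 9*u*v, G = 9*u^2 + 1, so EG − F² = 9*u^2 + 9*v^2 + 1. Taking the positive square root: √(EG − F²) = sqrt(9*u^2 + 9*v^2 + 1). At (u, v) = (9/2, -5/2): sqrt(958)/2.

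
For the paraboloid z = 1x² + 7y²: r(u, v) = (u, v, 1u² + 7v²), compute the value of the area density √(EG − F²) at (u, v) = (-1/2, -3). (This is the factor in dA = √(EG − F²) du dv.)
√(EG − F²)|_{(-1/2, -3)} = sqrt(1766)

E = 4*u^2 + 1, F = 28*u*v, G = 196*v^2 + 1, so EG − F² = 4*u^2 + 196*v^2 + 1. Taking the positive square root: √(EG − F²) = sqrt(4*u^2 + 196*v^2 + 1). At (u, v) = (-1/2, -3): sqrt(1766).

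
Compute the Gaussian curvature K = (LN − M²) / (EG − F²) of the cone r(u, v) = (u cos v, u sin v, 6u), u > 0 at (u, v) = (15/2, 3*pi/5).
K = 0

Coefficients of the first fundamental form: E = 37, F = 0, G = u^2.
Coefficients of the second fundamental form: L = 0, M = 0, N = 6*sqrt(37)*u^2/(37*Abs(u)).
Assemble K = (LN − M²)/(EG − F²) = 0. At (u, v) = (15/2, 3*pi/5): K = 0.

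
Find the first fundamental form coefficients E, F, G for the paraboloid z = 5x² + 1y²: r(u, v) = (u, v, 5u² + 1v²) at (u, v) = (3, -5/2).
E = 901;  F = -150;  G = 26

Partials: r_u = (1, 0, 10*u), r_v = (0, 1, 2*v). As functions of (u, v):
  E = r_u · r_u = 100*u^2 + 1,
  F = r_u · r_v = 20*u*v,
  G = r_v · r_v = 4*v^2 + 1.
Evaluating at (u, v) = (3, -5/2): E = 901, F = -150, G = 26.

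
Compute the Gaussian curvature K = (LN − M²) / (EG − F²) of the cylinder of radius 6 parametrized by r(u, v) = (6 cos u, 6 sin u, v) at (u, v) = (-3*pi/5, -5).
K = 0

Coefficients of the first fundamental form: E = 36, F = 0, G = 1.
Coefficients of the second fundamental form: L = -6, M = 0, N = 0.
Assemble K = (LN − M²)/(EG − F²) = 0. At (u, v) = (-3*pi/5, -5): K = 0.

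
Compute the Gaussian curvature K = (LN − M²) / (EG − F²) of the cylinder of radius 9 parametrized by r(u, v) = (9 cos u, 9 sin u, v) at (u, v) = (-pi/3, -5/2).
K = 0

Coefficients of the first fundamental form: E = 81, F = 0, G = 1.
Coefficients of the second fundamental form: L = -9, M = 0, N = 0.
Assemble K = (LN − M²)/(EG − F²) = 0. At (u, v) = (-pi/3, -5/2): K = 0.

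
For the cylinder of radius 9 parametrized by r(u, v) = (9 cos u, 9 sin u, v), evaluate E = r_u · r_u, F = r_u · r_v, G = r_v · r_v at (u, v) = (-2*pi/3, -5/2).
E = 81;  F = 0;  G = 1

Partials: r_u = (-9*sin(u), 9*cos(u), 0), r_v = (0, 0, 1). As functions of (u, v):
  E = r_u · r_u = 81,
  F = r_u · r_v = 0,
  G = r_v · r_v = 1.
Evaluating at (u, v) = (-2*pi/3, -5/2): E = 81, F = 0, G = 1.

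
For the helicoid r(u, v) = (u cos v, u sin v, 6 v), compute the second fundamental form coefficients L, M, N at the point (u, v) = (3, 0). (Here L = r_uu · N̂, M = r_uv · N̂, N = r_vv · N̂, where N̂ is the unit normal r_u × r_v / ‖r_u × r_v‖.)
L = 0;  M = -2*sqrt(5)/5;  N = 0

Compute the unit normal N̂(u, v) = (6*sin(v)/sqrt(u^2 + 36), -6*cos(v)/sqrt(u^2 + 36), u/sqrt(u^2 + 36)), and the second partials r_uu, r_uv, r_vv. Take dot products:
  L(u, v) = r_uu · N̂ = 0,
  M(u, v) = r_uv · N̂ = -6/sqrt(u^2 + 36),
  N(u, v) = r_vv · N̂ = 0.
Evaluating at (u, v) = (3, 0):
  L = 0, M = -2*sqrt(5)/5, N = 0.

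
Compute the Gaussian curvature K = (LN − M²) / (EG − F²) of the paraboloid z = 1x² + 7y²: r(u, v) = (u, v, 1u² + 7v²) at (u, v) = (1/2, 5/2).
K = 28/1505529

Coefficients of the first fundamental form: E = 4*u^2 + 1, F = 28*u*v, G = 196*v^2 + 1.
Coefficients of the second fundamental form: L = 2/sqrt(4*u^2 + 196*v^2 + 1), M = 0, N = 14/sqrt(4*u^2 + 196*v^2 + 1).
Assemble K = (LN − M²)/(EG − F²) = 28/(16*u^4 + 1568*u^2*v^2 + 8*u^2 + 38416*v^4 + 392*v^2 + 1). At (u, v) = (1/2, 5/2): K = 28/1505529.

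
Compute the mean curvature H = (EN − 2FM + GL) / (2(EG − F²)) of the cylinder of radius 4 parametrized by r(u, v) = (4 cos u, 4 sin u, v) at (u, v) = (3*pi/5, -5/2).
H = -1/8

With E = 16, F = 0, G = 1, L = -4, M = 0, N = 0, assemble
  H = (EN − 2FM + GL) / (2(EG − F²)) = -1/8.
At (u, v) = (3*pi/5, -5/2): H = -1/8.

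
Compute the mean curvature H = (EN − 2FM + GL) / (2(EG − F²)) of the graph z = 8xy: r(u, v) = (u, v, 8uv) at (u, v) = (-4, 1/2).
H = 1024*sqrt(1041)/1083681

With E = 64*v^2 + 1, F = 64*u*v, G = 64*u^2 + 1, L = 0, M = 8/sqrt(64*u^2 + 64*v^2 + 1), N = 0, assemble
  H = (EN − 2FM + GL) / (2(EG − F²)) = -512*u*v/(64*u^2 + 64*v^2 + 1)^(3/2).
At (u, v) = (-4, 1/2): H = 1024*sqrt(1041)/1083681.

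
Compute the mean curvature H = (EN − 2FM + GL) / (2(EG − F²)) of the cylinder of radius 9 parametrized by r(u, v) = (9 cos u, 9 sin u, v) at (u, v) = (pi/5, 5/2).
H = -1/18

With E = 81, F = 0, G = 1, L = -9, M = 0, N = 0, assemble
  H = (EN − 2FM + GL) / (2(EG − F²)) = -1/18.
At (u, v) = (pi/5, 5/2): H = -1/18.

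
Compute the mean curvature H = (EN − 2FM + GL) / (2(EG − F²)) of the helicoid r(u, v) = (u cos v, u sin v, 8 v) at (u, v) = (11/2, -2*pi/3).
H = 0

With E = 1, F = 0, G = u^2 + 64, L = 0, M = -8/sqrt(u^2 + 64), N = 0, assemble
  H = (EN − 2FM + GL) / (2(EG − F²)) = 0.
At (u, v) = (11/2, -2*pi/3): H = 0.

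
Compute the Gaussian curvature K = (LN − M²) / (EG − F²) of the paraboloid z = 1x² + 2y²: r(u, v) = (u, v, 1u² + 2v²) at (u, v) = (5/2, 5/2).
K = 2/3969

Coefficients of the first fundamental form: E = 4*u^2 + 1, F = 8*u*v, G = 16*v^2 + 1.
Coefficients of the second fundamental form: L = 2/sqrt(4*u^2 + 16*v^2 + 1), M = 0, N = 4/sqrt(4*u^2 + 16*v^2 + 1).
Assemble K = (LN − M²)/(EG − F²) = 8/(16*u^4 + 128*u^2*v^2 + 8*u^2 + 256*v^4 + 32*v^2 + 1). At (u, v) = (5/2, 5/2): K = 2/3969.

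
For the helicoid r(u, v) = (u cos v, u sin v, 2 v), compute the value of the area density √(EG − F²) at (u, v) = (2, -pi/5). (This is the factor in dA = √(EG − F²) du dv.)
√(EG − F²)|_{(2, -pi/5)} = 2*sqrt(2)

E = 1, F = 0, G = u^2 + 4, so EG − F² = u^2 + 4. Taking the positive square root: √(EG − F²) = sqrt(u^2 + 4). At (u, v) = (2, -pi/5): 2*sqrt(2).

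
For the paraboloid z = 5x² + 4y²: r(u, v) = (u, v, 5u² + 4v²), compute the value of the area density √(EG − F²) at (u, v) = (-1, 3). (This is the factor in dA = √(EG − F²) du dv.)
√(EG − F²)|_{(-1, 3)} = sqrt(677)

E = 100*u^2 + 1, F = 80*u*v, G = 64*v^2 + 1, so EG − F² = 100*u^2 + 64*v^2 + 1. Taking the positive square root: √(EG − F²) = sqrt(100*u^2 + 64*v^2 + 1). At (u, v) = (-1, 3): sqrt(677).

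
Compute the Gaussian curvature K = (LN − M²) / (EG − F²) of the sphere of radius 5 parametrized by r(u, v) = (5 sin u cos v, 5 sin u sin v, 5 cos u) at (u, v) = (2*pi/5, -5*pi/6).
K = 1/25

Coefficients of the first fundamental form: E = 25, F = 0, G = 25*sin(u)^2.
Coefficients of the second fundamental form: L = -5*sin(u)/Abs(sin(u)), M = 0, N = -5*sin(u)^3/Abs(sin(u)).
Assemble K = (LN − M²)/(EG − F²) = 1/25. At (u, v) = (2*pi/5, -5*pi/6): K = 1/25.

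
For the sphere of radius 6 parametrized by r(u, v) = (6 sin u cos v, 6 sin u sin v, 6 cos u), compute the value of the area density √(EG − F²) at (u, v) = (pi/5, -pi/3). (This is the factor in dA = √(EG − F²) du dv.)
√(EG − F²)|_{(pi/5, -pi/3)} = 9*sqrt(10 - 2*sqrt(5))

E = 36, F = 0, G = 36*sin(u)^2, so EG − F² = 1296*sin(u)^2. Taking the positive square root: √(EG − F²) = 36*Abs(sin(u)). At (u, v) = (pi/5, -pi/3): 9*sqrt(10 - 2*sqrt(5)).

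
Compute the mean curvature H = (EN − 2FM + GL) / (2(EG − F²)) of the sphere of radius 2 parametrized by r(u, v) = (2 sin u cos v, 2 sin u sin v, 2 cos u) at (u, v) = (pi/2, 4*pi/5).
H = -1/2

With E = 4, F = 0, G = 4*sin(u)^2, L = -2*sin(u)/Abs(sin(u)), M = 0, N = -2*sin(u)^3/Abs(sin(u)), assemble
  H = (EN − 2FM + GL) / (2(EG − F²)) = -sin(u)/(2*Abs(sin(u))).
At (u, v) = (pi/2, 4*pi/5): H = -1/2.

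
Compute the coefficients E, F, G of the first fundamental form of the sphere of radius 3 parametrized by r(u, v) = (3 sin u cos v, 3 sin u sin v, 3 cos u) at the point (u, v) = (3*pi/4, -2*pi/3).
E = 9;  F = 0;  G = 9/2

Partials: r_u = (3*cos(u)*cos(v), 3*sin(v)*cos(u), -3*sin(u)), r_v = (-3*sin(u)*sin(v), 3*sin(u)*cos(v), 0). As functions of (u, v):
  E = r_u · r_u = 9,
  F = r_u · r_v = 0,
  G = r_v · r_v = 9*sin(u)^2.
Evaluating at (u, v) = (3*pi/4, -2*pi/3): E = 9, F = 0, G = 9/2.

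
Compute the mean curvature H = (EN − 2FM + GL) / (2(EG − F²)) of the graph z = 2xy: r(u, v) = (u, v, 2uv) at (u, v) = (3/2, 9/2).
H = -54*sqrt(91)/8281

With E = 4*v^2 + 1, F = 4*u*v, G = 4*u^2 + 1, L = 0, M = 2/sqrt(4*u^2 + 4*v^2 + 1), N = 0, assemble
  H = (EN − 2FM + GL) / (2(EG − F²)) = -8*u*v/(4*u^2 + 4*v^2 + 1)^(3/2).
At (u, v) = (3/2, 9/2): H = -54*sqrt(91)/8281.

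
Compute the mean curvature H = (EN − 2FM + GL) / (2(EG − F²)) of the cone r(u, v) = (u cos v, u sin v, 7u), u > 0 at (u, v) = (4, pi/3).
H = 7*sqrt(2)/80

With E = 50, F = 0, G = u^2, L = 0, M = 0, N = 7*sqrt(2)*u^2/(10*Abs(u)), assemble
  H = (EN − 2FM + GL) / (2(EG − F²)) = 7*sqrt(2)/(20*Abs(u)).
At (u, v) = (4, pi/3): H = 7*sqrt(2)/80.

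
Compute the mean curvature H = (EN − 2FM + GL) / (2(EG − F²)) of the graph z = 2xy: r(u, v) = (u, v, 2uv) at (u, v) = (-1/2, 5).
H = 5*sqrt(102)/2601

With E = 4*v^2 + 1, F = 4*u*v, G = 4*u^2 + 1, L = 0, M = 2/sqrt(4*u^2 + 4*v^2 + 1), N = 0, assemble
  H = (EN − 2FM + GL) / (2(EG − F²)) = -8*u*v/(4*u^2 + 4*v^2 + 1)^(3/2).
At (u, v) = (-1/2, 5): H = 5*sqrt(102)/2601.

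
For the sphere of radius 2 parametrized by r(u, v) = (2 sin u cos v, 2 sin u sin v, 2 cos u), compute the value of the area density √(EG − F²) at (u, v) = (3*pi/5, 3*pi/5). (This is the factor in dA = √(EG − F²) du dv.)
√(EG − F²)|_{(3*pi/5, 3*pi/5)} = sqrt(2*sqrt(5) + 10)

E = 4, F = 0, G = 4*sin(u)^2, so EG − F² = 16*sin(u)^2. Taking the positive square root: √(EG − F²) = 4*Abs(sin(u)). At (u, v) = (3*pi/5, 3*pi/5): sqrt(2*sqrt(5) + 10).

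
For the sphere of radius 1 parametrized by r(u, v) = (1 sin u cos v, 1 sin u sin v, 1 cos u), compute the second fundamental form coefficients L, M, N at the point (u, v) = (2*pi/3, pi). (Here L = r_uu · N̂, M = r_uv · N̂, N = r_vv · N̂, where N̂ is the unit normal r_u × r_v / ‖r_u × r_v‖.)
L = -1;  M = 0;  N = -3/4

Compute the unit normal N̂(u, v) = (sin(u)^2*cos(v)/Abs(sin(u)), sin(u)^2*sin(v)/Abs(sin(u)), sin(2*u)/(2*Abs(sin(u)))), and the second partials r_uu, r_uv, r_vv. Take dot products:
  L(u, v) = r_uu · N̂ = -sin(u)/Abs(sin(u)),
  M(u, v) = r_uv · N̂ = 0,
  N(u, v) = r_vv · N̂ = -sin(u)^3/Abs(sin(u)).
Evaluating at (u, v) = (2*pi/3, pi):
  L = -1, M = 0, N = -3/4.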